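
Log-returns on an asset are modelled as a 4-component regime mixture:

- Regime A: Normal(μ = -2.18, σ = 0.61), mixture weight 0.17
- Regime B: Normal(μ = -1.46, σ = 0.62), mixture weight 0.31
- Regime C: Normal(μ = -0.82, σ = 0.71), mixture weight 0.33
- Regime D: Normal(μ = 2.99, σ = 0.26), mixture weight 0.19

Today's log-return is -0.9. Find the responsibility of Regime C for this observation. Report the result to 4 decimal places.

0.5597

Posterior ∝ prior × likelihood, so P(k | x) ∝ π_k f_k(x); normalise over all components.
Component likelihoods at x = -0.9:
  f_A = 0.0723528
  f_B = 0.427923
  f_C = 0.558335
  f_D = 3.78478e-49
Multiply by the mixture weights:
  π_A·f_A = 0.17 × 0.0723528 = 0.0123
  π_B·f_B = 0.31 × 0.427923 = 0.132656
  π_C·f_C = 0.33 × 0.558335 = 0.184251
  π_D·f_D = 0.19 × 3.78478e-49 = 7.19108e-50
Sum: 0.0123 + 0.132656 + 0.184251 + 7.19108e-50 = 0.329207
So the posterior for Regime C is 0.184251 / 0.329207 ≈ 0.5597.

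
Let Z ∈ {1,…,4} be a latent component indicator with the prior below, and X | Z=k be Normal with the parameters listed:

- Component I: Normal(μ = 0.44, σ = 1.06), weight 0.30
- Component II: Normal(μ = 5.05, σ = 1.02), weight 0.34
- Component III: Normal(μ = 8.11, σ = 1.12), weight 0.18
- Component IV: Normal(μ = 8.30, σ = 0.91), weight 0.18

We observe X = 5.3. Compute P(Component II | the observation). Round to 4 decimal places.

P(component k | x) = w_k·f_k(x) / marginal(x), where marginal(x) = Σ_j w_j·f_j(x).
Evaluate each component's likelihood at the observed value:
  f_I = 1.02535e-05
  f_II = 0.379547
  f_III = 0.0153042
  f_IV = 0.00191363
Multiply by the mixture weights:
  w_I·f_I = 0.30 × 1.02535e-05 = 3.07606e-06
  w_II·f_II = 0.34 × 0.379547 = 0.129046
  w_III·f_III = 0.18 × 0.0153042 = 0.00275475
  w_IV·f_IV = 0.18 × 0.00191363 = 0.000344453
Evidence: 3.07606e-06 + 0.129046 + 0.00275475 + 0.000344453 = 0.132148
Responsibility of Component II: 0.129046 / 0.132148 ≈ 0.9765

0.9765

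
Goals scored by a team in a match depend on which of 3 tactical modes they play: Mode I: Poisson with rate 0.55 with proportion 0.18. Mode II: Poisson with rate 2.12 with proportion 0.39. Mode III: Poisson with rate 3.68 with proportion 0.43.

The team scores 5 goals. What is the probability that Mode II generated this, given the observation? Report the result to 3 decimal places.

Apply Bayes' rule: the posterior for each component is proportional to its prior times its likelihood at x.
Poisson probabilities:
  p_I = 0.000241975
  p_II = 0.0428345
  p_III = 0.141858
Unnormalised posteriors:
  P(Z=I)·p_I = 0.18 × 0.000241975 = 4.35555e-05
  P(Z=II)·p_II = 0.39 × 0.0428345 = 0.0167055
  P(Z=III)·p_III = 0.43 × 0.141858 = 0.060999
Normaliser: 4.35555e-05 + 0.0167055 + 0.060999 = 0.077748
P(Mode II | x) ≈ 0.215

0.215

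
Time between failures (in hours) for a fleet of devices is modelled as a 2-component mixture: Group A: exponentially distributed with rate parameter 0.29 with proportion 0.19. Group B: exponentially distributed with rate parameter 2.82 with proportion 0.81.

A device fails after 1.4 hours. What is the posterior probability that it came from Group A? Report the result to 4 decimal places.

0.4545

Apply Bayes' rule: the posterior for each component is proportional to its prior times its likelihood at x.
Component likelihoods at x = 1.4 hours:
  L_A = 0.29·e^(−0.29·1.4) = 0.29·e^(−0.4060) = 0.19323
  L_B = 2.82·e^(−2.82·1.4) = 2.82·e^(−3.9480) = 0.054407
Weight by the priors:
  w_A·L_A = 0.19 × 0.19323 = 0.0367137
  w_B·L_B = 0.81 × 0.054407 = 0.0440696
Denominator: 0.0367137 + 0.0440696 = 0.0807833
P(Group A | data) ≈ 0.4545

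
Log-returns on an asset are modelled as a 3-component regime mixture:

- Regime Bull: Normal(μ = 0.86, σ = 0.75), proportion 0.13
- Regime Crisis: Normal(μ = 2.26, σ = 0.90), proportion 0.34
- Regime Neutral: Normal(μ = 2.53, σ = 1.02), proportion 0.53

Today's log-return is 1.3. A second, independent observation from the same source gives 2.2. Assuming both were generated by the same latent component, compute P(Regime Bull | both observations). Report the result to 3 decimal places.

0.077

Posterior ∝ prior × likelihood, so P(k | x) ∝ π_k f_k(x); normalise over all components.
Since both observations come from the same component, the likelihood for component k is f_k(x₁)·f_k(x₂).
  L_Bull = [0.447828] × [0.107814] = 0.0482823
  L_Crisis = [0.250959] × [0.442285] = 0.110995
  L_Neutral = [0.189036] × [0.371177] = 0.0701658
Multiply by the mixture weights:
  π_Bull·L_Bull = 0.13 × 0.0482823 = 0.0062767
  π_Crisis·L_Crisis = 0.34 × 0.110995 = 0.0377384
  π_Neutral·L_Neutral = 0.53 × 0.0701658 = 0.0371879
Normaliser: 0.0062767 + 0.0377384 + 0.0371879 = 0.081203
P(Regime Bull | x₁, x₂) = 0.0062767 / 0.081203 ≈ 0.077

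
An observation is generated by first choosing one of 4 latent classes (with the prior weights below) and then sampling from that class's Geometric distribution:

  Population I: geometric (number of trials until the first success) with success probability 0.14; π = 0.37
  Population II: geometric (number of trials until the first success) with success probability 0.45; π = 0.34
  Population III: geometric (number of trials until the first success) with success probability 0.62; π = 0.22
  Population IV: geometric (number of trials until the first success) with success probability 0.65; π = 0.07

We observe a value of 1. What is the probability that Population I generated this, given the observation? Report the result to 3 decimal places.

0.134

Posterior ∝ prior × likelihood, so P(k | x) ∝ π_k f_k(x); normalise over all components.
Evaluate each component's likelihood at the observed value:
  f_I = 0.14
  f_II = 0.45
  f_III = 0.62
  f_IV = 0.65
Weight by the priors:
  π_I·f_I = 0.37 × 0.14 = 0.0518
  π_II·f_II = 0.34 × 0.45 = 0.153
  π_III·f_III = 0.22 × 0.62 = 0.1364
  π_IV·f_IV = 0.07 × 0.65 = 0.0455
Normaliser: 0.0518 + 0.153 + 0.1364 + 0.0455 = 0.3867
P(Population I | the observation) ≈ 0.134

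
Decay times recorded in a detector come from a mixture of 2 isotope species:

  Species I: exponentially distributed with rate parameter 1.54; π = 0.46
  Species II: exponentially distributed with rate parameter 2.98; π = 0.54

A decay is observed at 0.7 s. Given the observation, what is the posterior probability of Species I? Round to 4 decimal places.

0.5467

The responsibility of component k is π_k f_k(x) divided by Σ_j π_j f_j(x).
Exponential densities:
  L_I = 1.54·e^(−1.54·0.7) = 1.54·e^(−1.0780) = 0.524024
  L_II = 2.98·e^(−2.98·0.7) = 2.98·e^(−2.0860) = 0.370065
Multiply by the mixture weights:
  π_I·L_I = 0.46 × 0.524024 = 0.241051
  π_II·L_II = 0.54 × 0.370065 = 0.199835
Evidence: 0.241051 + 0.199835 = 0.440886
Responsibility of Species I: 0.241051 / 0.440886 ≈ 0.5467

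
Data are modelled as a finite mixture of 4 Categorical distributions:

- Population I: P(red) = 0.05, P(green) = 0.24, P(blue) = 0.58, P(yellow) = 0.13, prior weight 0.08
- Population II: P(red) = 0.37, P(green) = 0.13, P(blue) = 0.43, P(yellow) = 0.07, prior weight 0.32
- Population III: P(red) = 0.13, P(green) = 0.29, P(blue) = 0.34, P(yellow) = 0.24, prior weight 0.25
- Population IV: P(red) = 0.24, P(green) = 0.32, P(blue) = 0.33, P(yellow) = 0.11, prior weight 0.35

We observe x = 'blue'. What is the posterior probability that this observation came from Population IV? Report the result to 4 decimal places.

The responsibility of component k is π_k f_k(x) divided by Σ_j π_j f_j(x).
Component likelihoods at x = 'blue':
  p_I = 0.58
  p_II = 0.43
  p_III = 0.34
  p_IV = 0.33
Unnormalised posteriors:
  π_I·p_I = 0.08 × 0.58 = 0.0464
  π_II·p_II = 0.32 × 0.43 = 0.1376
  π_III·p_III = 0.25 × 0.34 = 0.085
  π_IV·p_IV = 0.35 × 0.33 = 0.1155
Evidence: 0.0464 + 0.1376 + 0.085 + 0.1155 = 0.3845
P(Population IV | x) ≈ 0.3004

0.3004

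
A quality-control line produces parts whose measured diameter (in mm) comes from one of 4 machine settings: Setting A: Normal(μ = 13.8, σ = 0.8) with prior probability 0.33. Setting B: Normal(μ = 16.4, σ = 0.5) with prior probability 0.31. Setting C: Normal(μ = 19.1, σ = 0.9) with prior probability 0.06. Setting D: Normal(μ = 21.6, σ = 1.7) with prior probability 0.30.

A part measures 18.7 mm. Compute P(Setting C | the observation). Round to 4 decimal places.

Posterior ∝ prior × likelihood, so P(k | x) ∝ w_k f_k(x); normalise over all components.
Normal densities:
  L_A = 3.55964e-09
  L_B = 2.02817e-05
  L_C = 0.401582
  L_D = 0.0547716
Unnormalised posteriors:
  w_A·L_A = 0.33 × 3.55964e-09 = 1.17468e-09
  w_B·L_B = 0.31 × 2.02817e-05 = 6.28733e-06
  w_C·L_C = 0.06 × 0.401582 = 0.0240949
  w_D·L_D = 0.30 × 0.0547716 = 0.0164315
Denominator: 1.17468e-09 + 6.28733e-06 + 0.0240949 + 0.0164315 = 0.0405327
So the posterior for Setting C is 0.0240949 / 0.0405327 ≈ 0.5945.

0.5945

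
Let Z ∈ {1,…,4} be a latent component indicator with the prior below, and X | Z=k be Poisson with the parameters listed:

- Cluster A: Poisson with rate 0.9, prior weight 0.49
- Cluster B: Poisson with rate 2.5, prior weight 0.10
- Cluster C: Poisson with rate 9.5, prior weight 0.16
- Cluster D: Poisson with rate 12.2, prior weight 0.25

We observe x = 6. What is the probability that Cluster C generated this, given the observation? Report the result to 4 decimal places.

By Bayes' theorem, P(k | x) = w_k f_k(x) / Σ_j w_j f_j(x).
Poisson probabilities:
  p_A = 0.000300094
  p_B = 0.0278337
  p_C = 0.0764208
  p_D = 0.0230374
Prior × likelihood for each component:
  w_A·p_A = 0.49 × 0.000300094 = 0.000147046
  w_B·p_B = 0.10 × 0.0278337 = 0.00278337
  w_C·p_C = 0.16 × 0.0764208 = 0.0122273
  w_D·p_D = 0.25 × 0.0230374 = 0.00575935
Normaliser: 0.000147046 + 0.00278337 + 0.0122273 + 0.00575935 = 0.0209171
P(Cluster C | 6) = 0.0122273 / 0.0209171 ≈ 0.5846

0.5846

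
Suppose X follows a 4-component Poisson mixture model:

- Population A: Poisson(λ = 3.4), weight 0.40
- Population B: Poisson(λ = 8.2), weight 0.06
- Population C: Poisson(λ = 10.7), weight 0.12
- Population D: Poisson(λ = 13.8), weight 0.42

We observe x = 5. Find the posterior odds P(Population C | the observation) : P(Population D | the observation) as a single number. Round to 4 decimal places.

Posterior odds = (π_i f_i(x)) / (π_j f_j(x)); the normalising sum cancels.
Poisson probabilities:
  p_A = e^(−3.4)·3.4^5/5! = 0.126361
  p_B = e^(−8.2)·8.2^5/5! = 0.0848542
  p_C = e^(−10.7)·10.7^5/5! = 0.0263504
  p_D = e^(−13.8)·13.8^5/5! = 0.00423595
Odds = (0.12/0.42) × (0.0263504/0.00423595) = 0.285714 × 6.22066 ≈ 1.7773

1.7773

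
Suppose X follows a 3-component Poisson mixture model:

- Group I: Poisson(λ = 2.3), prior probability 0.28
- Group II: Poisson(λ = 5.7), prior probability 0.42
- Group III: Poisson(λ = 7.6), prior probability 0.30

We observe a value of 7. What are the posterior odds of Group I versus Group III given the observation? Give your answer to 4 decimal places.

The posterior odds equal the prior odds times the likelihood ratio: (π_i/π_j)·(f_i(x)/f_j(x)).
Component likelihoods at x = 7:
  p_I = e^(−2.3)·2.3^7/7! = 0.00677309
  p_II = e^(−5.7)·5.7^7/7! = 0.129782
  p_III = e^(−7.6)·7.6^7/7! = 0.145421
Posterior odds = (π_I·p_I) / (π_III·p_III) = (0.28·0.00677309) / (0.30·0.145421) = 0.00189647 / 0.0436262 ≈ 0.0435

0.0435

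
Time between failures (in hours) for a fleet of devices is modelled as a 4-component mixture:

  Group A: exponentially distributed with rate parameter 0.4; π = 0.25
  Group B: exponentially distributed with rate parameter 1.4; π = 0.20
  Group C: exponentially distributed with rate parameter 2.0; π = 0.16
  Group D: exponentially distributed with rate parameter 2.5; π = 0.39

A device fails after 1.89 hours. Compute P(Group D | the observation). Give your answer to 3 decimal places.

0.104

Posterior ∝ prior × likelihood, so P(k | x) ∝ P(Z=k) f_k(x); normalise over all components.
Evaluate each component's likelihood at the observed value:
  p_A = 0.4·e^(−0.4·1.89) = 0.4·e^(−0.7560) = 0.187816
  p_B = 1.4·e^(−1.4·1.89) = 1.4·e^(−2.6460) = 0.0993081
  p_C = 2.0·e^(−2.0·1.89) = 2.0·e^(−3.7800) = 0.0456454
  p_D = 2.5·e^(−2.5·1.89) = 2.5·e^(−4.7250) = 0.0221768
Unnormalised posteriors:
  P(Z=A)·p_A = 0.25 × 0.187816 = 0.0469541
  P(Z=B)·p_B = 0.20 × 0.0993081 = 0.0198616
  P(Z=C)·p_C = 0.16 × 0.0456454 = 0.00730326
  P(Z=D)·p_D = 0.39 × 0.0221768 = 0.00864895
Normaliser: 0.0469541 + 0.0198616 + 0.00730326 + 0.00864895 = 0.0827679
Responsibility of Group D: 0.00864895 / 0.0827679 ≈ 0.104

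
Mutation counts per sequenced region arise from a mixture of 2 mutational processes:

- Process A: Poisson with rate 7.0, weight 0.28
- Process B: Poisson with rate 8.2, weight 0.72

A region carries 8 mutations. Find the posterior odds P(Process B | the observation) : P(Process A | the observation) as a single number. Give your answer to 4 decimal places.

2.7463

Only the two components matter; the odds are (P(Z=i) f_i(x)) / (P(Z=j) f_j(x)).
Component likelihoods at x = 8 mutations:
  L_A = e^(−7.0)·7.0^8/8! = 0.130377
  L_B = e^(−8.2)·8.2^8/8! = 0.139244
0.100255 / 0.0365057 ≈ 2.7463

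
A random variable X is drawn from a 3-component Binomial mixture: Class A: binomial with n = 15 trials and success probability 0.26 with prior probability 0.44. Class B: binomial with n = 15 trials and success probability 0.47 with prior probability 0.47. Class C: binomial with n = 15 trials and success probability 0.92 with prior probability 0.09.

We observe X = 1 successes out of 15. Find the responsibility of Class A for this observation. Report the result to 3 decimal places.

By Bayes' theorem, P(k | x) = π_k f_k(x) / Σ_j π_j f_j(x).
Binomial probabilities:
  p_A = 0.0575849
  p_B = 0.000972862
  p_C = 6.0693e-15
Multiply by the mixture weights:
  π_A·p_A = 0.44 × 0.0575849 = 0.0253374
  π_B·p_B = 0.47 × 0.000972862 = 0.000457245
  π_C·p_C = 0.09 × 6.0693e-15 = 5.46237e-16
Denominator: 0.0253374 + 0.000457245 + 5.46237e-16 = 0.0257946
P(Class A | the observation) ≈ 0.982

0.982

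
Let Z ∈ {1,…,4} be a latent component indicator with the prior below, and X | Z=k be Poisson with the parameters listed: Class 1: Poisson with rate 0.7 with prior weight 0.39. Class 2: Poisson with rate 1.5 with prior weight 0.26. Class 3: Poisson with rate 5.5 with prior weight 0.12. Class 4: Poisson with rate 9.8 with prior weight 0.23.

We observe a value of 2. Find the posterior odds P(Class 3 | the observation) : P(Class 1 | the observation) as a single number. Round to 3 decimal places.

0.156

Since P(k|x) ∝ P(Z=k) f_k(x), the posterior odds are P(Z=i) f_i(x) / (P(Z=j) f_j(x)).
Evaluate each component's likelihood at the observed value:
  f_1 = e^(−0.7)·0.7^2/2! = 0.121663
  f_2 = e^(−1.5)·1.5^2/2! = 0.251021
  f_3 = e^(−5.5)·5.5^2/2! = 0.0618124
  f_4 = e^(−9.8)·9.8^2/2! = 0.00266279
0.00741749 / 0.0474487 ≈ 0.156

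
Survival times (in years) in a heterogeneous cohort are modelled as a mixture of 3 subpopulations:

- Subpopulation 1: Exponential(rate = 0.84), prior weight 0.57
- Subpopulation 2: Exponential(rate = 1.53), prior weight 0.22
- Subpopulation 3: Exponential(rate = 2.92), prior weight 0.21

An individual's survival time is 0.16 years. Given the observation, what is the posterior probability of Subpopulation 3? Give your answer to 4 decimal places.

The responsibility of component k is w_k f_k(x) divided by Σ_j w_j f_j(x).
Exponential densities:
  f_1 = 0.84·e^(−0.84·0.16) = 0.84·e^(−0.1344) = 0.734362
  f_2 = 1.53·e^(−1.53·0.16) = 1.53·e^(−0.2448) = 1.19778
  f_3 = 2.92·e^(−2.92·0.16) = 2.92·e^(−0.4672) = 1.83012
Prior × likelihood for each component:
  w_1·f_1 = 0.57 × 0.734362 = 0.418586
  w_2·f_2 = 0.22 × 1.19778 = 0.263511
  w_3·f_3 = 0.21 × 1.83012 = 0.384326
Marginal: 0.418586 + 0.263511 + 0.384326 = 1.06642
P(Subpopulation 3 | 0.16 years) ≈ 0.3604

0.3604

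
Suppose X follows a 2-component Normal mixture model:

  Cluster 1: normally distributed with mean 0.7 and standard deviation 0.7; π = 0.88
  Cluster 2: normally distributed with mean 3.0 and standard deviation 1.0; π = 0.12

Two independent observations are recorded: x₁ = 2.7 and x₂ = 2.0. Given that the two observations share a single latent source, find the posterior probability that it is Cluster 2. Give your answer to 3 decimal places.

0.928

By Bayes' theorem, P(k | x) = π_k f_k(x) / Σ_j π_j f_j(x).
Since both observations come from the same component, the likelihood for component k is f_k(x₁)·f_k(x₂).
  p_1 = [(1/(0.7·√(2π)))·exp(−(2.7−0.7)²/(2·0.7²)) = 0.569918·exp(-4.08163) = 0.00962014] × [0.101596] = 0.000977366
  p_2 = [(1/(1.0·√(2π)))·exp(−(2.7−3.0)²/(2·1.0²)) = 0.398942·exp(-0.04500) = 0.381388] × [0.241971] = 0.0922847
Unnormalised posteriors:
  π_1·p_1 = 0.88 × 0.000977366 = 0.000860082
  π_2·p_2 = 0.12 × 0.0922847 = 0.0110742
Normaliser: 0.000860082 + 0.0110742 = 0.0119342
Responsibility of Cluster 2: 0.0110742 / 0.0119342 ≈ 0.928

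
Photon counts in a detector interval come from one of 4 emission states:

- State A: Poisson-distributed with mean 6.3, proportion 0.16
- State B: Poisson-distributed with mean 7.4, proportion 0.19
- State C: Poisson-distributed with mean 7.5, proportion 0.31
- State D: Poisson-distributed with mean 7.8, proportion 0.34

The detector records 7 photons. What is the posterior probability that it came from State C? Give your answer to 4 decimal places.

The responsibility of component k is π_k f_k(x) divided by Σ_j π_j f_j(x).
Evaluate each component's likelihood at the observed value:
  f_A = e^(−6.3)·6.3^7/7! = 0.143515
  f_B = e^(−7.4)·7.4^7/7! = 0.147371
  f_C = e^(−7.5)·7.5^7/7! = 0.146484
  f_D = e^(−7.8)·7.8^7/7! = 0.142802
Multiply by the mixture weights:
  π_A·f_A = 0.16 × 0.143515 = 0.0229624
  π_B·f_B = 0.19 × 0.147371 = 0.0280005
  π_C·f_C = 0.31 × 0.146484 = 0.04541
  π_D·f_D = 0.34 × 0.142802 = 0.0485527
Denominator: 0.0229624 + 0.0280005 + 0.04541 + 0.0485527 = 0.144926
P(State C | x) = 0.04541 / 0.144926 ≈ 0.3133

0.3133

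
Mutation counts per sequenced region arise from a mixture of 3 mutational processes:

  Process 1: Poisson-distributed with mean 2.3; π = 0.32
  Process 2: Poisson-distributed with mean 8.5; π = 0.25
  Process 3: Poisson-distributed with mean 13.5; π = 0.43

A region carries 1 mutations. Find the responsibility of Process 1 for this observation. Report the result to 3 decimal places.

Posterior ∝ prior × likelihood, so P(k | x) ∝ P(Z=k) f_k(x); normalise over all components.
Poisson probabilities:
  p_1 = 0.230595
  p_2 = 0.00172948
  p_3 = 1.85079e-05
Multiply by the mixture weights:
  P(Z=1)·p_1 = 0.32 × 0.230595 = 0.0737905
  P(Z=2)·p_2 = 0.25 × 0.00172948 = 0.00043237
  P(Z=3)·p_3 = 0.43 × 1.85079e-05 = 7.95842e-06
Sum: 0.0737905 + 0.00043237 + 7.95842e-06 = 0.0742308
Responsibility of Process 1: 0.0737905 / 0.0742308 ≈ 0.994

0.994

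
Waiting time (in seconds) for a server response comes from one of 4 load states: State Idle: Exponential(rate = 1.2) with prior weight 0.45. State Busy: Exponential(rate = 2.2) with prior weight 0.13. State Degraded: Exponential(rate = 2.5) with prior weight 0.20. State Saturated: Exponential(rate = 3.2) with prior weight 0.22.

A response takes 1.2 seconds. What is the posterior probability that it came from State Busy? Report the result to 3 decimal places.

The responsibility of component k is π_k f_k(x) divided by Σ_j π_j f_j(x).
Component likelihoods at x = 1.2 seconds:
  f_Idle = 1.2·e^(−1.2·1.2) = 1.2·e^(−1.4400) = 0.284313
  f_Busy = 2.2·e^(−2.2·1.2) = 2.2·e^(−2.6400) = 0.156995
  f_Degraded = 2.5·e^(−2.5·1.2) = 2.5·e^(−3.0000) = 0.124468
  f_Saturated = 3.2·e^(−3.2·1.2) = 3.2·e^(−3.8400) = 0.0687795
Multiply by the mixture weights:
  π_Idle·f_Idle = 0.45 × 0.284313 = 0.127941
  π_Busy·f_Busy = 0.13 × 0.156995 = 0.0204093
  π_Degraded·f_Degraded = 0.20 × 0.124468 = 0.0248935
  π_Saturated·f_Saturated = 0.22 × 0.0687795 = 0.0151315
Marginal: 0.127941 + 0.0204093 + 0.0248935 + 0.0151315 = 0.188375
P(State Busy | x) = 0.0204093 / 0.188375 ≈ 0.108

0.108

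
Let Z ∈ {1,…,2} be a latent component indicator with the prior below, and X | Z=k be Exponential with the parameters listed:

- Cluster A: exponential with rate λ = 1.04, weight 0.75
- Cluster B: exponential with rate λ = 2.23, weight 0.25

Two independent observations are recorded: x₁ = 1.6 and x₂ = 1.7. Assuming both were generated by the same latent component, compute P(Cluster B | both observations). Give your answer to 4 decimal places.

Posterior ∝ prior × likelihood, so P(k | x) ∝ P(Z=k) f_k(x); normalise over all components.
Since both observations come from the same component, the likelihood for component k is f_k(x₁)·f_k(x₂).
  p_A = [0.196955] × [0.177501] = 0.0349597
  p_B = [0.0629133] × [0.0503378] = 0.00316692
Multiply by the mixture weights:
  P(Z=A)·p_A = 0.75 × 0.0349597 = 0.0262198
  P(Z=B)·p_B = 0.25 × 0.00316692 = 0.000791729
Evidence: 0.0262198 + 0.000791729 = 0.0270115
P(Cluster B | x₁,x₂) ≈ 0.0293

0.0293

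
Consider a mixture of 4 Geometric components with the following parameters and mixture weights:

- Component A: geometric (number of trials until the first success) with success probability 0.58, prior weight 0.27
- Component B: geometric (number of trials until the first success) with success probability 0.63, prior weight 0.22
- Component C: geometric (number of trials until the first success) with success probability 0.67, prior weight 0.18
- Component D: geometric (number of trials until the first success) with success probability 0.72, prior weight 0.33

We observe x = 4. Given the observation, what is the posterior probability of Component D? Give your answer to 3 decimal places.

Apply Bayes' rule: the posterior for each component is proportional to its prior times its likelihood at x.
Component likelihoods at x = 4:
  f_A = 0.042971
  f_B = 0.0319114
  f_C = 0.0240778
  f_D = 0.0158054
Unnormalised posteriors:
  π_A·f_A = 0.27 × 0.042971 = 0.0116022
  π_B·f_B = 0.22 × 0.0319114 = 0.00702051
  π_C·f_C = 0.18 × 0.0240778 = 0.004334
  π_D·f_D = 0.33 × 0.0158054 = 0.0052158
Normaliser: 0.0116022 + 0.00702051 + 0.004334 + 0.0052158 = 0.0281725
So the posterior for Component D is 0.0052158 / 0.0281725 ≈ 0.185.

0.185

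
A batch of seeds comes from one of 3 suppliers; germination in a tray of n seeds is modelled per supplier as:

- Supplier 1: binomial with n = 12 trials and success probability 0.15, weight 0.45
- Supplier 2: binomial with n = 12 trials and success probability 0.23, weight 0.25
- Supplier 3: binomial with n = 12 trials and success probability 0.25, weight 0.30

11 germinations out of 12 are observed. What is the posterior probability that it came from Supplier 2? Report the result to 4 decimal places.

0.2536

Apply Bayes' rule: the posterior for each component is proportional to its prior times its likelihood at x.
Component likelihoods at x = 11 germinations out of 12:
  p_1 = C(12,11)·0.15^11·0.85^1 = 12·8.64976e-10·0.85 = 8.82275e-09
  p_2 = C(12,11)·0.23^11·0.77^1 = 12·9.5281e-08·0.77 = 8.80396e-07
  p_3 = C(12,11)·0.25^11·0.75^1 = 12·2.38419e-07·0.75 = 2.14577e-06
Prior × likelihood for each component:
  π_1·p_1 = 0.45 × 8.82275e-09 = 3.97024e-09
  π_2·p_2 = 0.25 × 8.80396e-07 = 2.20099e-07
  π_3·p_3 = 0.30 × 2.14577e-06 = 6.4373e-07
Normaliser: 3.97024e-09 + 2.20099e-07 + 6.4373e-07 = 8.67799e-07
So the posterior for Supplier 2 is 2.20099e-07 / 8.67799e-07 ≈ 0.2536.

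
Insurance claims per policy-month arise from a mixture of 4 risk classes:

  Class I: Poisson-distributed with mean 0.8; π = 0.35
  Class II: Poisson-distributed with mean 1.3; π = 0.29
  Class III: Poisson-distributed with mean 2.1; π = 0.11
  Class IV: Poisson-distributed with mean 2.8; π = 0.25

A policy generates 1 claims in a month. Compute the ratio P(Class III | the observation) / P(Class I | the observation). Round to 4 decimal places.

Posterior odds = (P(Z=i) f_i(x)) / (P(Z=j) f_j(x)); the normalising sum cancels.
Component likelihoods at x = 1 claims:
  f_I = e^(−0.8)·0.8^1/1! = 0.359463
  f_II = e^(−1.3)·1.3^1/1! = 0.354291
  f_III = e^(−2.1)·2.1^1/1! = 0.257158
  f_IV = e^(−2.8)·2.8^1/1! = 0.170268
0.0282874 / 0.125812 ≈ 0.2248

0.2248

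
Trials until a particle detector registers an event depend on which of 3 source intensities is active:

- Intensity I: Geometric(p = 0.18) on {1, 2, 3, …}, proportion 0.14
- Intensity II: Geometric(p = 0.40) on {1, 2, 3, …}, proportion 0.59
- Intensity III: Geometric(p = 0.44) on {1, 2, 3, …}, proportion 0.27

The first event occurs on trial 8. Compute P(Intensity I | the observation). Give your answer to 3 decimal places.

0.420

P(component k | x) = π_k·f_k(x) / marginal(x), where marginal(x) = Σ_j π_j·f_j(x).
Component likelihoods at x = 8:
  L_I = 0.18·(1−0.18)^7 = 0.18·0.249285 = 0.0448714
  L_II = 0.40·(1−0.40)^7 = 0.40·0.0279936 = 0.0111974
  L_III = 0.44·(1−0.44)^7 = 0.44·0.0172709 = 0.00759922
Unnormalised posteriors:
  π_I·L_I = 0.14 × 0.0448714 = 0.00628199
  π_II·L_II = 0.59 × 0.0111974 = 0.00660649
  π_III·L_III = 0.27 × 0.00759922 = 0.00205179
Evidence: 0.00628199 + 0.00660649 + 0.00205179 = 0.0149403
P(Intensity I | 8) ≈ 0.420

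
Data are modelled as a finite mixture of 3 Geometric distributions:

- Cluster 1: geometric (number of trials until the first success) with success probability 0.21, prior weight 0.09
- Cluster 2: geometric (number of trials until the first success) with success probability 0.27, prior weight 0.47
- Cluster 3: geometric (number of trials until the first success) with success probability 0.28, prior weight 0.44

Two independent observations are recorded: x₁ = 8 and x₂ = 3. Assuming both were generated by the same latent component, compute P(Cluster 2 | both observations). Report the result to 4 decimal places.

Posterior ∝ prior × likelihood, so P(k | x) ∝ P(Z=k) f_k(x); normalise over all components.
Since both observations come from the same component, the likelihood for component k is f_k(x₁)·f_k(x₂).
  L_1 = [0.21·(1−0.21)^7 = 0.21·0.192039 = 0.0403282] × [0.131061] = 0.00528546
  L_2 = [0.27·(1−0.27)^7 = 0.27·0.110474 = 0.029828] × [0.143883] = 0.00429174
  L_3 = [0.28·(1−0.28)^7 = 0.28·0.100306 = 0.0280857] × [0.145152] = 0.0040767
Unnormalised posteriors:
  P(Z=1)·L_1 = 0.09 × 0.00528546 = 0.000475691
  P(Z=2)·L_2 = 0.47 × 0.00429174 = 0.00201712
  P(Z=3)·L_3 = 0.44 × 0.0040767 = 0.00179375
Sum: 0.000475691 + 0.00201712 + 0.00179375 = 0.00428656
P(Cluster 2 | data) ≈ 0.4706

0.4706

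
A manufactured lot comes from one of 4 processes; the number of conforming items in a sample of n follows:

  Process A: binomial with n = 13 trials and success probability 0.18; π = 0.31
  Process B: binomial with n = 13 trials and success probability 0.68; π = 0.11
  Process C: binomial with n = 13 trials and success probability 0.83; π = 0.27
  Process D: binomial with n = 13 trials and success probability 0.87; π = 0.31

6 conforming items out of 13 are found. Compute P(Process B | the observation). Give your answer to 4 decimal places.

0.5486

Posterior ∝ prior × likelihood, so P(k | x) ∝ π_k f_k(x); normalise over all components.
Evaluate each component's likelihood at the observed value:
  L_A = C(13,6)·0.18^6·0.82^7 = 1716·3.40122e-05·0.249285 = 0.0145495
  L_B = C(13,6)·0.68^6·0.32^7 = 1716·0.0988675·0.000343597 = 0.0582936
  L_C = C(13,6)·0.83^6·0.17^7 = 1716·0.32694·4.10339e-06 = 0.00230212
  L_D = C(13,6)·0.87^6·0.13^7 = 1716·0.433626·6.27485e-07 = 0.000466913
Prior × likelihood for each component:
  π_A·L_A = 0.31 × 0.0145495 = 0.00451036
  π_B·L_B = 0.11 × 0.0582936 = 0.00641229
  π_C·L_C = 0.27 × 0.00230212 = 0.000621573
  π_D·L_D = 0.31 × 0.000466913 = 0.000144743
Marginal: 0.00451036 + 0.00641229 + 0.000621573 + 0.000144743 = 0.011689
P(Process B | 6 conforming items out of 13) = 0.00641229 / 0.011689 ≈ 0.5486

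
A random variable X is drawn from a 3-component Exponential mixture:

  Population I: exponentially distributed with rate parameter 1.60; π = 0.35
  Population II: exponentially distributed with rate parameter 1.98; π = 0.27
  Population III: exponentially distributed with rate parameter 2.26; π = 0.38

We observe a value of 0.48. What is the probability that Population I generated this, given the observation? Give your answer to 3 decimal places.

0.343

Posterior ∝ prior × likelihood, so P(k | x) ∝ P(Z=k) f_k(x); normalise over all components.
Component likelihoods at x = 0.48:
  p_I = 1.60·e^(−1.60·0.48) = 1.60·e^(−0.7680) = 0.742304
  p_II = 1.98·e^(−1.98·0.48) = 1.98·e^(−0.9504) = 0.765441
  p_III = 2.26·e^(−2.26·0.48) = 2.26·e^(−1.0848) = 0.763811
Multiply by the mixture weights:
  P(Z=I)·p_I = 0.35 × 0.742304 = 0.259806
  P(Z=II)·p_II = 0.27 × 0.765441 = 0.206669
  P(Z=III)·p_III = 0.38 × 0.763811 = 0.290248
Denominator: 0.259806 + 0.206669 + 0.290248 = 0.756724
P(Population I | data) = 0.259806 / 0.756724 ≈ 0.343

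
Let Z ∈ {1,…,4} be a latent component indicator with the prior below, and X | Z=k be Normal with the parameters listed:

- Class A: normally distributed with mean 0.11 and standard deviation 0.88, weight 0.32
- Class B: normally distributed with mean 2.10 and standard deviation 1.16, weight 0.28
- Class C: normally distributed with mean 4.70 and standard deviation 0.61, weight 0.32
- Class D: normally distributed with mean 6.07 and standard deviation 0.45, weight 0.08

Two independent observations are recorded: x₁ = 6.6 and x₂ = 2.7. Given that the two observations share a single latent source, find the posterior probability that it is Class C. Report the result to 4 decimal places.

0.2408

Apply Bayes' rule: the posterior for each component is proportional to its prior times its likelihood at x.
Since both observations come from the same component, the likelihood for component k is f_k(x₁)·f_k(x₂).
  f_A = [7.00895e-13] × [0.0059625] = 4.17909e-15
  f_B = [0.000185606] × [0.300855] = 5.58405e-05
  f_C = [0.00511546] × [0.00302894] = 1.54944e-05
  f_D = [0.443077] × [5.87935e-13] = 2.60501e-13
Unnormalised posteriors:
  π_A·f_A = 0.32 × 4.17909e-15 = 1.33731e-15
  π_B·f_B = 0.28 × 5.58405e-05 = 1.56353e-05
  π_C·f_C = 0.32 × 1.54944e-05 = 4.95822e-06
  π_D·f_D = 0.08 × 2.60501e-13 = 2.08401e-14
Normaliser: 1.33731e-15 + 1.56353e-05 + 4.95822e-06 + 2.08401e-14 = 2.05936e-05
P(Class C | data) = 4.95822e-06 / 2.05936e-05 ≈ 0.2408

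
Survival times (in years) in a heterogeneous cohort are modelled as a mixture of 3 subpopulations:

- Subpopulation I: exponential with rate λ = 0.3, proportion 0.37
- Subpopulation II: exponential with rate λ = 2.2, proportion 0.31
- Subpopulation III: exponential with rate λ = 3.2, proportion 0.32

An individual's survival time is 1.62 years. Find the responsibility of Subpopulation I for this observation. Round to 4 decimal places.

0.7315

Posterior ∝ prior × likelihood, so P(k | x) ∝ π_k f_k(x); normalise over all components.
Component likelihoods at x = 1.62 years:
  p_I = 0.184525
  p_II = 0.0623157
  p_III = 0.0179377
Multiply by the mixture weights:
  π_I·p_I = 0.37 × 0.184525 = 0.0682741
  π_II·p_II = 0.31 × 0.0623157 = 0.0193179
  π_III·p_III = 0.32 × 0.0179377 = 0.00574007
Marginal: 0.0682741 + 0.0193179 + 0.00574007 = 0.093332
P(Subpopulation I | 1.62 years) ≈ 0.7315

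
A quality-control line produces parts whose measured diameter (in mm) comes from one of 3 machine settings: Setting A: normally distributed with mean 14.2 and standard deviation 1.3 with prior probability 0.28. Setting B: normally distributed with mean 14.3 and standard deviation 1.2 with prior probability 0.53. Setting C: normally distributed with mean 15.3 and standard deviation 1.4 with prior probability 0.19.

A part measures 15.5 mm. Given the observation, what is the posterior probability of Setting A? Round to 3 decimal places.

Posterior ∝ prior × likelihood, so P(k | x) ∝ π_k f_k(x); normalise over all components.
Normal densities:
  p_A = 0.186131
  p_B = 0.201642
  p_C = 0.282066
Unnormalised posteriors:
  π_A·p_A = 0.28 × 0.186131 = 0.0521168
  π_B·p_B = 0.53 × 0.201642 = 0.10687
  π_C·p_C = 0.19 × 0.282066 = 0.0535925
Sum: 0.0521168 + 0.10687 + 0.0535925 = 0.21258
So the posterior for Setting A is 0.0521168 / 0.21258 ≈ 0.245.

0.245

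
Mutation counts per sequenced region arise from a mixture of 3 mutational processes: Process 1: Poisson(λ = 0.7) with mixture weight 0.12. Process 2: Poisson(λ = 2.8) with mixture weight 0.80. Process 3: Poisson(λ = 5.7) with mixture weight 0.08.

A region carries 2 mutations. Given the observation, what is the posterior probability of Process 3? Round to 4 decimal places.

0.0207

By Bayes' theorem, P(k | x) = π_k f_k(x) / Σ_j π_j f_j(x).
Component likelihoods at x = 2 mutations:
  p_1 = 0.121663
  p_2 = 0.238375
  p_3 = 0.0543552
Multiply by the mixture weights:
  π_1·p_1 = 0.12 × 0.121663 = 0.0145996
  π_2·p_2 = 0.80 × 0.238375 = 0.1907
  π_3·p_3 = 0.08 × 0.0543552 = 0.00434842
Sum: 0.0145996 + 0.1907 + 0.00434842 = 0.209648
So the posterior for Process 3 is 0.00434842 / 0.209648 ≈ 0.0207.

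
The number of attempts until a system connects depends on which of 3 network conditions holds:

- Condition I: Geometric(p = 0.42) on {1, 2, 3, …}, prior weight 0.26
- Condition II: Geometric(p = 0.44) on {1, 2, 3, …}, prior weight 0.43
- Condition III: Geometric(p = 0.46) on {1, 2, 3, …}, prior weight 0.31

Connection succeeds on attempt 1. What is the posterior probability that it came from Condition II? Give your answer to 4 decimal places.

By Bayes' theorem, P(k | x) = π_k f_k(x) / Σ_j π_j f_j(x).
Component likelihoods at x = 1:
  L_I = 0.42
  L_II = 0.44
  L_III = 0.46
Weight by the priors:
  π_I·L_I = 0.26 × 0.42 = 0.1092
  π_II·L_II = 0.43 × 0.44 = 0.1892
  π_III·L_III = 0.31 × 0.46 = 0.1426
Evidence: 0.1092 + 0.1892 + 0.1426 = 0.441
P(Condition II | data) ≈ 0.4290

0.4290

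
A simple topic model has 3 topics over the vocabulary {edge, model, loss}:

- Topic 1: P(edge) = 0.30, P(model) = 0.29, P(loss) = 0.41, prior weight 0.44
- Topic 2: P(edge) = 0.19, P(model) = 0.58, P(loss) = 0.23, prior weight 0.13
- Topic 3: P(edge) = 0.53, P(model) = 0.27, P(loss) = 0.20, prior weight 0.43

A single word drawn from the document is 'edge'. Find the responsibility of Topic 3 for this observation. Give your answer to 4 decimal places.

Apply Bayes' rule: the posterior for each component is proportional to its prior times its likelihood at x.
Component likelihoods at x = 'edge':
  L_1 = 0.3
  L_2 = 0.19
  L_3 = 0.53
Weight by the priors:
  P(Z=1)·L_1 = 0.44 × 0.3 = 0.132
  P(Z=2)·L_2 = 0.13 × 0.19 = 0.0247
  P(Z=3)·L_3 = 0.43 × 0.53 = 0.2279
Sum: 0.132 + 0.0247 + 0.2279 = 0.3846
P(Topic 3 | the observation) = 0.2279 / 0.3846 ≈ 0.5926

0.5926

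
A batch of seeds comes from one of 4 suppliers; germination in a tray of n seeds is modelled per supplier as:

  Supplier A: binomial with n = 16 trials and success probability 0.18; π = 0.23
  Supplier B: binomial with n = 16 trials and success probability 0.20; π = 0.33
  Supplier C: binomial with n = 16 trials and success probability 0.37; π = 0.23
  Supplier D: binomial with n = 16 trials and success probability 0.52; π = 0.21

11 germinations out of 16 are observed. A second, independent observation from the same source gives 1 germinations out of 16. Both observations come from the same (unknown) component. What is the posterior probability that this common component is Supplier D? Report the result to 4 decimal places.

Apply Bayes' rule: the posterior for each component is proportional to its prior times its likelihood at x.
Since both observations come from the same component, the likelihood for component k is f_k(x₁)·f_k(x₂).
  p_A = [1.04076e-05] × [0.146757] = 1.52739e-06
  p_B = [2.93132e-05] × [0.11259] = 3.30037e-06
  p_C = [0.00771266] × [0.00578669] = 4.46308e-05
  p_D = [0.0836615] × [0.000137639] = 1.15151e-05
Weight by the priors:
  π_A·p_A = 0.23 × 1.52739e-06 = 3.513e-07
  π_B·p_B = 0.33 × 3.30037e-06 = 1.08912e-06
  π_C·p_C = 0.23 × 4.46308e-05 = 1.02651e-05
  π_D·p_D = 0.21 × 1.15151e-05 = 2.41817e-06
Evidence: 3.513e-07 + 1.08912e-06 + 1.02651e-05 + 2.41817e-06 = 1.41237e-05
P(Supplier D | x) = 2.41817e-06 / 1.41237e-05 ≈ 0.1712

0.1712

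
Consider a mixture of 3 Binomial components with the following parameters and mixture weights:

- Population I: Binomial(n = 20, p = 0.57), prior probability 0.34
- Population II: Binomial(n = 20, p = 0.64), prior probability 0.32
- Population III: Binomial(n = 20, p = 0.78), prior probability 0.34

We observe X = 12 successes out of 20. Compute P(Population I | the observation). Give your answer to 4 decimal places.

Apply Bayes' rule: the posterior for each component is proportional to its prior times its likelihood at x.
Binomial probabilities:
  p_I = C(20,12)·0.57^12·0.43^8 = 125970·0.00117625·0.00116882 = 0.173186
  p_II = C(20,12)·0.64^12·0.36^8 = 125970·0.00472237·0.000282111 = 0.167821
  p_III = C(20,12)·0.78^12·0.22^8 = 125970·0.0507149·5.48759e-06 = 0.0350577
Prior × likelihood for each component:
  w_I·p_I = 0.34 × 0.173186 = 0.0588833
  w_II·p_II = 0.32 × 0.167821 = 0.0537028
  w_III·p_III = 0.34 × 0.0350577 = 0.0119196
Marginal: 0.0588833 + 0.0537028 + 0.0119196 = 0.124506
So the posterior for Population I is 0.0588833 / 0.124506 ≈ 0.4729.

0.4729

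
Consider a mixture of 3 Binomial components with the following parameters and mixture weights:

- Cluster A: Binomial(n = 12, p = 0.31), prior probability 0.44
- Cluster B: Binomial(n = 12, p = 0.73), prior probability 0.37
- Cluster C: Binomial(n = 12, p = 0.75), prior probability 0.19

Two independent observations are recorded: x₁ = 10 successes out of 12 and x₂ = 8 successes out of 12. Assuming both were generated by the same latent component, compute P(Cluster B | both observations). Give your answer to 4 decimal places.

0.6551

Apply Bayes' rule: the posterior for each component is proportional to its prior times its likelihood at x.
Since both observations come from the same component, the likelihood for component k is f_k(x₁)·f_k(x₂).
  p_A = [0.000257549] × [0.00956963] = 2.46464e-06
  p_B = [0.206776] × [0.21215] = 0.0438675
  p_C = [0.232293] × [0.193578] = 0.0449668
Weight by the priors:
  π_A·p_A = 0.44 × 2.46464e-06 = 1.08444e-06
  π_B·p_B = 0.37 × 0.0438675 = 0.016231
  π_C·p_C = 0.19 × 0.0449668 = 0.00854369
Evidence: 1.08444e-06 + 0.016231 + 0.00854369 = 0.0247758
P(Cluster B | data) = 0.016231 / 0.0247758 ≈ 0.6551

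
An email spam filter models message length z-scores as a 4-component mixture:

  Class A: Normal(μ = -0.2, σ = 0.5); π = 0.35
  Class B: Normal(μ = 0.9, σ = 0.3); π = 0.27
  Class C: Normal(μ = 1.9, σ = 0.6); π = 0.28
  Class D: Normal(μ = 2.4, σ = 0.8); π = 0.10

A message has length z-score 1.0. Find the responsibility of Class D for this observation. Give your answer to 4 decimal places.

0.0253

P(component k | x) = π_k·f_k(x) / marginal(x), where marginal(x) = Σ_j π_j·f_j(x).
Component likelihoods at x = 1.0:
  L_A = (1/(0.5·√(2π)))·exp(−(1.0−-0.2)²/(2·0.5²)) = 0.797885·exp(-2.88000) = 0.0447891
  L_B = (1/(0.3·√(2π)))·exp(−(1.0−0.9)²/(2·0.3²)) = 1.329808·exp(-0.05556) = 1.25794
  L_C = (1/(0.6·√(2π)))·exp(−(1.0−1.9)²/(2·0.6²)) = 0.664904·exp(-1.12500) = 0.215863
  L_D = (1/(0.8·√(2π)))·exp(−(1.0−2.4)²/(2·0.8²)) = 0.498678·exp(-1.53125) = 0.107847
Multiply by the mixture weights:
  π_A·L_A = 0.35 × 0.0447891 = 0.0156762
  π_B·L_B = 0.27 × 1.25794 = 0.339645
  π_C·L_C = 0.28 × 0.215863 = 0.0604415
  π_D·L_D = 0.10 × 0.107847 = 0.0107847
Denominator: 0.0156762 + 0.339645 + 0.0604415 + 0.0107847 = 0.426547
P(Class D | 1.0) = 0.0107847 / 0.426547 ≈ 0.0253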